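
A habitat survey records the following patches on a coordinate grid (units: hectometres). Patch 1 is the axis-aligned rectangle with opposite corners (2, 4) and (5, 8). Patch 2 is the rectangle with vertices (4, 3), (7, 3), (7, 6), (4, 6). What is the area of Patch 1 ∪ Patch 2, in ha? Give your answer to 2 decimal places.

19.00

By inclusion–exclusion:
Individual areas: |Patch 1| = 12, |Patch 2| = 9.
|Patch 1∩Patch 2|: x∈[4,5], y∈[4,6] → 1·2 = 2.
|Patch 1 ∪ Patch 2| = 21 − 2 = 19.00.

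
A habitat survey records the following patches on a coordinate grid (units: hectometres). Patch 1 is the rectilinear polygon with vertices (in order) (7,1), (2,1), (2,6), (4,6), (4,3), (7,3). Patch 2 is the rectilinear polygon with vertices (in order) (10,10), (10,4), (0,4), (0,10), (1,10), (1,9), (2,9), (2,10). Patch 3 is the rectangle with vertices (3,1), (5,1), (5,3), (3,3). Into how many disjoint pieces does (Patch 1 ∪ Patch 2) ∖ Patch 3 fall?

2

(Patch 1 ∪ Patch 2) ∖ Patch 3 splits into 2 disjoint pieces (area 63, area 4).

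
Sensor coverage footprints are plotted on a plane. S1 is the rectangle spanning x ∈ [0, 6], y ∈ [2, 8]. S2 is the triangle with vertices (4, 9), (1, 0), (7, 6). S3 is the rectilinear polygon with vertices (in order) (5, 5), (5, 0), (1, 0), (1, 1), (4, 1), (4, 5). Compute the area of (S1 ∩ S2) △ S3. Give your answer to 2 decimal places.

20.00

|S1 ∩ S2| = 15.
|(S1 ∩ S2) ∩ S3| = 1.5.
|(S1 ∩ S2) △ S3| = 15 + 8 − 3 = 20.00.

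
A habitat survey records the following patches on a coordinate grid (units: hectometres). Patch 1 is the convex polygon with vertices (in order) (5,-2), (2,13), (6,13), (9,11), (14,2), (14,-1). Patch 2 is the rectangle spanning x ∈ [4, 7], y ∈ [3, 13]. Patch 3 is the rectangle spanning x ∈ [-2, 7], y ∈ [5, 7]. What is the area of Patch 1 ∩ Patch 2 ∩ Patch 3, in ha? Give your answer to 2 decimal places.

The intersection is the polygon with vertices (7,5), (4,5), (4,7), (7,7).
By the shoelace formula its area is 6.00.

6.00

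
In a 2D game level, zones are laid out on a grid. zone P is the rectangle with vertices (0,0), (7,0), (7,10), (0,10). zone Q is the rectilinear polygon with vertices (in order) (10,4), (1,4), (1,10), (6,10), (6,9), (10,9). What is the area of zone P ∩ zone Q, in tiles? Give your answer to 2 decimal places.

35.00

The intersection is the polygon with vertices (7,4), (1,4), (1,10), (6,10), (6,9), (7,9).
By the shoelace formula its area is 35.00.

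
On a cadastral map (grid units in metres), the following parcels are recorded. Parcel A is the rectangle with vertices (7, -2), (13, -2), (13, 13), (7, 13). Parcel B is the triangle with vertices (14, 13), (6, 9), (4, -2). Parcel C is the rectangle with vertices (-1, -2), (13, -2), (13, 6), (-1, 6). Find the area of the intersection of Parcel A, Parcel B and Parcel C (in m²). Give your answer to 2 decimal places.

The intersection is the polygon with vertices (7,2.5), (7,6), (9.333,6).
By the shoelace formula its area is 4.08.

4.08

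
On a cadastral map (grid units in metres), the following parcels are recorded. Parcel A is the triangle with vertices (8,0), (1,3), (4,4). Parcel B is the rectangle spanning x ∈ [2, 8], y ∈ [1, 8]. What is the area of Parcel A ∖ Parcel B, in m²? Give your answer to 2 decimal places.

1.05

|Parcel A| = 8, |Parcel A∩Parcel B| = 6.9524.
|Parcel A ∖ Parcel B| = |Parcel A| − |Parcel A∩Parcel B| = 8 − 6.9524 = 1.05.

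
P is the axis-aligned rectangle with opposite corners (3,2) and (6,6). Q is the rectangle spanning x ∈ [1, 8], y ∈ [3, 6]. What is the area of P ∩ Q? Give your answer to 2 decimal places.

|P∩Q|: x∈[3,6], y∈[3,6] → 3·3 = 9.

9.00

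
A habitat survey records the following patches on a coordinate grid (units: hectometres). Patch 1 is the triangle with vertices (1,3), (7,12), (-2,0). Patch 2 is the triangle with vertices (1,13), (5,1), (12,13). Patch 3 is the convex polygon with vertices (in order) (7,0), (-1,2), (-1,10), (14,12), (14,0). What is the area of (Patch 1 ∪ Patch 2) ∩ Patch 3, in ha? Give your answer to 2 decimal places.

The region (Patch 1 ∪ Patch 2) ∩ Patch 3 is the polygon with vertices (-0.2,1.8), (-0.579,1.895), (3.077,6.769), (1.872,10.383), (11.199,11.627), (5,1), (3.222,6.333), (1,3).
By the shoelace formula its area is 48.54.

48.54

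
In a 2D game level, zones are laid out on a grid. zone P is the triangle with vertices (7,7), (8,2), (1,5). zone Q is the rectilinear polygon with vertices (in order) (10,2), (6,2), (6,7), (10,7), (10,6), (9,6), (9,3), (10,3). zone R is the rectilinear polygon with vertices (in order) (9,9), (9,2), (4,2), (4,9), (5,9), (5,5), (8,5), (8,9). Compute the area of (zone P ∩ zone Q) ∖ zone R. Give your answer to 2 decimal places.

2.23

|zone P ∩ zone Q| = 6.4762.
|(zone P ∩ zone Q) ∩ zone R| = 4.2429.
|(zone P ∩ zone Q) ∖ zone R| = 6.4762 − 4.2429 = 2.23.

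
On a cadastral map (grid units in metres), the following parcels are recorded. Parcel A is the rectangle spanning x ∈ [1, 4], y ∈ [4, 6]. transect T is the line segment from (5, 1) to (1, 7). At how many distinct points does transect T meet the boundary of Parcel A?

The segment meets the boundary at (1.667,6), (3,4).

2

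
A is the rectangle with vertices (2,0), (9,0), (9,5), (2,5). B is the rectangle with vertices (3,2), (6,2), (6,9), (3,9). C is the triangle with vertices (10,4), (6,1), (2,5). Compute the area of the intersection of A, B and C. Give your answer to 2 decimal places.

6.06

The intersection is the polygon with vertices (6,2), (5,2), (3,4), (3,4.875), (6,4.5).
By the shoelace formula its area is 6.06.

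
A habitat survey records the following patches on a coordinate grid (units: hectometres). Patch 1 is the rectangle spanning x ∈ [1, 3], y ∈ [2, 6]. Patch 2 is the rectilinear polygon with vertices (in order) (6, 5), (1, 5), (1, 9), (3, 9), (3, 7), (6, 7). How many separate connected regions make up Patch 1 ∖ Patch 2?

1

Patch 1 ∖ Patch 2 is a single connected region.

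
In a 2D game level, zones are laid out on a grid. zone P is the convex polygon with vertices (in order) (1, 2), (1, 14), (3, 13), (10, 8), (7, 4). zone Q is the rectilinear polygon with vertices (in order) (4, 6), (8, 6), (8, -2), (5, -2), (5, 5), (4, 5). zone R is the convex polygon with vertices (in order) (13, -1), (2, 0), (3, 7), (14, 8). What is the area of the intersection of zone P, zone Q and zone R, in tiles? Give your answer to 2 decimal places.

7.00

The intersection is the polygon with vertices (5,3.333), (5,5), (4,5), (4,6), (8,6), (8,5.333), (7,4).
By the shoelace formula its area is 7.00.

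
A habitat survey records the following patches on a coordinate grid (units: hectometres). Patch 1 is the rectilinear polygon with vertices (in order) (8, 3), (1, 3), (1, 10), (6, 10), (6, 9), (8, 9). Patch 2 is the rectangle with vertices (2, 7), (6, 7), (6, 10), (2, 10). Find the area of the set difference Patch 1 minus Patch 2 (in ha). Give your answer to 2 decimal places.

|Patch 1| = 47, |Patch 1∩Patch 2| = 12.
|Patch 1 ∖ Patch 2| = |Patch 1| − |Patch 1∩Patch 2| = 47 − 12 = 35.00.

35.00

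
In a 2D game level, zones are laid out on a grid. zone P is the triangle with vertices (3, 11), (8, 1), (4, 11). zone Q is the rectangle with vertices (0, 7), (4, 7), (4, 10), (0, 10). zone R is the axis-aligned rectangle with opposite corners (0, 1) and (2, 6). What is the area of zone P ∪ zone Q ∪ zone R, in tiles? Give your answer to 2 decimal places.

By inclusion–exclusion:
Individual areas: |zone P| = 5, |zone Q| = 12, |zone R| = 10.
|zone P∩zone Q| = 0.25.
|zone P∩zone R| = 0.
|zone Q∩zone R| = 0 (no overlap).
|zone P∩zone Q∩zone R| = 0.
|zone P ∪ zone Q ∪ zone R| = 27 − 0.25 + 0 = 26.75.

26.75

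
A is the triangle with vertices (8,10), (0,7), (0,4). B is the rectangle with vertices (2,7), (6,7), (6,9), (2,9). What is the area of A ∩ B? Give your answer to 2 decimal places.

The intersection is the polygon with vertices (5.333,9), (6,9), (6,8.5), (4,7), (2,7), (2,7.75).
By the shoelace formula its area is 4.42.

4.42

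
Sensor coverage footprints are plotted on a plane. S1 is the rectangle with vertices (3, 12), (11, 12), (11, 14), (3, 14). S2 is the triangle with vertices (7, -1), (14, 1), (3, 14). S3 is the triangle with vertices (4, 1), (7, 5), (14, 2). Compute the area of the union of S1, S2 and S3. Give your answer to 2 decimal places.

74.31

By inclusion–exclusion:
Individual areas: |S1| = 16, |S2| = 56.5, |S3| = 18.5.
|S1∩S2| = 1.159.
|S1∩S3| = 0.
|S2∩S3| = 15.5302.
|S1∩S2∩S3| = 0.
|S1 ∪ S2 ∪ S3| = 91 − 16.6892 + 0 = 74.31.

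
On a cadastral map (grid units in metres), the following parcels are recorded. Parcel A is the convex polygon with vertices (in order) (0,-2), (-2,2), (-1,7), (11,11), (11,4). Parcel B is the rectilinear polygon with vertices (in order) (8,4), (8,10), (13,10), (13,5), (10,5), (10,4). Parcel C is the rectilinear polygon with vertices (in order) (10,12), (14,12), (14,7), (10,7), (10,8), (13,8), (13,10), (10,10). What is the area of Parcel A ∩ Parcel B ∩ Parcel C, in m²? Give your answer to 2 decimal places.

1.00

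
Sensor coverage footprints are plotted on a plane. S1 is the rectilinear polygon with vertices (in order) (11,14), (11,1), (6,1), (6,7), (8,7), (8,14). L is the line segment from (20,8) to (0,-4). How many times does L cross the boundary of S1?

2

The segment meets the boundary at (8.333,1), (11,2.6).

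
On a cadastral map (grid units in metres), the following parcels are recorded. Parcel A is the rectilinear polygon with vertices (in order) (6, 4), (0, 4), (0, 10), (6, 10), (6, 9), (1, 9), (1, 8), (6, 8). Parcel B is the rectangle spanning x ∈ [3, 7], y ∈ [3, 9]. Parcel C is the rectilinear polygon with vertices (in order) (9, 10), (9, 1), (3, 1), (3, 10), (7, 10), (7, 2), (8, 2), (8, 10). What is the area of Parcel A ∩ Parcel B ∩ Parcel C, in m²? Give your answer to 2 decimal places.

12.00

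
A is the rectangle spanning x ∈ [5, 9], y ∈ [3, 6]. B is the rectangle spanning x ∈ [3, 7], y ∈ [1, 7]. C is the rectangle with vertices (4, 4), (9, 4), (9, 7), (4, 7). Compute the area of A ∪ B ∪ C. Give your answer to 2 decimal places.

32.00

By inclusion–exclusion:
Individual areas: |A| = 12, |B| = 24, |C| = 15.
|A∩B|: x∈[5,7], y∈[3,6] → 2·3 = 6.
|A∩C|: x∈[5,9], y∈[4,6] → 4·2 = 8.
|B∩C|: x∈[4,7], y∈[4,7] → 3·3 = 9.
|A∩B∩C| = 4.
|A ∪ B ∪ C| = 51 − 23 + 4 = 32.00.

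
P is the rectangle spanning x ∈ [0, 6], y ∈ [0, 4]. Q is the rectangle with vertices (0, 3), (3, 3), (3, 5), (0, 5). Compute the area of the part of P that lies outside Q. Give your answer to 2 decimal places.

|P∩Q|: x∈[0,3], y∈[3,4] → 3·1 = 3.
|P| = 24.
|P ∖ Q| = |P| − |P∩Q| = 24 − 3 = 21.00.

21.00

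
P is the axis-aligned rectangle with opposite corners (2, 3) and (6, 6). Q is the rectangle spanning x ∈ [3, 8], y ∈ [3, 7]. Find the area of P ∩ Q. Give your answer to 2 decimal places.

9.00

|P∩Q|: x∈[3,6], y∈[3,6] → 3·3 = 9.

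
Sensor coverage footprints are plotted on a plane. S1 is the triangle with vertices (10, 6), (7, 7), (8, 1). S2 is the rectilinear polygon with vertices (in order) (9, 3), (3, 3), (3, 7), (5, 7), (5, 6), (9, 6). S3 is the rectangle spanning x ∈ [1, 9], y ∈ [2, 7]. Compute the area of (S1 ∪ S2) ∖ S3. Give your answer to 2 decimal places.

|S1 ∪ S2| = 23.8.
|(S1 ∪ S2) ∩ S3| = 22.1.
|(S1 ∪ S2) ∖ S3| = 23.8 − 22.1 = 1.70.

1.70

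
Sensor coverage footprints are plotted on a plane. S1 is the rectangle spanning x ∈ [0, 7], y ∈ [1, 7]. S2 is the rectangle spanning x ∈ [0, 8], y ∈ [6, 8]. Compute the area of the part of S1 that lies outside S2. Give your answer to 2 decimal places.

35.00

|S1∩S2|: x∈[0,7], y∈[6,7] → 7·1 = 7.
|S1| = 42.
|S1 ∖ S2| = |S1| − |S1∩S2| = 42 − 7 = 35.00.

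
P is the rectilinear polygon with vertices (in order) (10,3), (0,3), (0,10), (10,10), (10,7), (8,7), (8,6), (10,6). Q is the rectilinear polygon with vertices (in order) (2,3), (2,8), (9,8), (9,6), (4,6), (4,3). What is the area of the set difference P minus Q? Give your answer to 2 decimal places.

49.00

|P| = 68, |P∩Q| = 19.
|P ∖ Q| = |P| − |P∩Q| = 68 − 19 = 49.00.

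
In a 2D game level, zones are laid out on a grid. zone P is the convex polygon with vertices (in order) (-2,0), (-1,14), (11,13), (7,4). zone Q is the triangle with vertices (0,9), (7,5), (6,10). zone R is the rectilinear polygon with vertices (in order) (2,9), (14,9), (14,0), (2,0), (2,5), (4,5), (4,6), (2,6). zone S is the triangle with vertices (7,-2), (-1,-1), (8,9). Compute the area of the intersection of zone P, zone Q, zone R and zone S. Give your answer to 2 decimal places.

The intersection is the polygon with vertices (5.283,5.981), (6.527,7.364), (7,5).
By the shoelace formula its area is 1.80.

1.80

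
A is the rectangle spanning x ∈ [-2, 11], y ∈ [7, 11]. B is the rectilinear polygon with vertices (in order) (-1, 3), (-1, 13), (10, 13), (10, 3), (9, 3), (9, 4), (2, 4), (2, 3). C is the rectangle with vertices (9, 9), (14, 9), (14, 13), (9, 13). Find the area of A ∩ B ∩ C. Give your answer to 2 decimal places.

2.00

The intersection is the polygon with vertices (10,9), (9,9), (9,11), (10,11).
By the shoelace formula its area is 2.00.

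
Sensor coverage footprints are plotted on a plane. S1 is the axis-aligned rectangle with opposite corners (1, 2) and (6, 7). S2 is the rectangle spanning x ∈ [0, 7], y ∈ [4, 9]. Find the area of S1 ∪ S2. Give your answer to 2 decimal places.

By inclusion–exclusion:
Individual areas: |S1| = 25, |S2| = 35.
|S1∩S2|: x∈[1,6], y∈[4,7] → 5·3 = 15.
|S1 ∪ S2| = 60 − 15 = 45.00.

45.00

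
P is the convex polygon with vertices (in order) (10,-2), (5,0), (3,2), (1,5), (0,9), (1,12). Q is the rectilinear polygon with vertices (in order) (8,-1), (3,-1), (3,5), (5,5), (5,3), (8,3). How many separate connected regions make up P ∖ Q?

2

P ∖ Q splits into 2 disjoint pieces (area 2.3611, area 24.5357).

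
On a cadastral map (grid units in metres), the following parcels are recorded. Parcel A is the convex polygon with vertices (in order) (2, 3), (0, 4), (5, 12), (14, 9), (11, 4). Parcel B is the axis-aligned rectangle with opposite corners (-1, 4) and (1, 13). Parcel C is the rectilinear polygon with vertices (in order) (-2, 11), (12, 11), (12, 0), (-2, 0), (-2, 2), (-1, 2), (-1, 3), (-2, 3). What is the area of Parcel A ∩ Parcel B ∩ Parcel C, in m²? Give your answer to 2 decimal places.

The intersection is the polygon with vertices (1,4), (0,4), (1,5.6).
By the shoelace formula its area is 0.80.

0.80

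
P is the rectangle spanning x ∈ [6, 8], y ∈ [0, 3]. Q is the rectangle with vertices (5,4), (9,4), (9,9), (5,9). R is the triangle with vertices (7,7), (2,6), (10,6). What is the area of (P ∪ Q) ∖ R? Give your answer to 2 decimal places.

23.07

|P ∪ Q| = 26.
|(P ∪ Q) ∩ R| = 2.9333.
|(P ∪ Q) ∖ R| = 26 − 2.9333 = 23.07.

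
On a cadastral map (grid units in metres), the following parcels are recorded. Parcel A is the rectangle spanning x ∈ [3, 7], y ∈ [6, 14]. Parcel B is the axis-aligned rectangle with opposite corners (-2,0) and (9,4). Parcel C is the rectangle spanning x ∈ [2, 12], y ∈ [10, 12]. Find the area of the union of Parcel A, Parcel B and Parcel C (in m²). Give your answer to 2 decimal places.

88.00

By inclusion–exclusion:
Individual areas: |Parcel A| = 32, |Parcel B| = 44, |Parcel C| = 20.
|Parcel A∩Parcel B| = 0 (no overlap).
|Parcel A∩Parcel C|: x∈[3,7], y∈[10,12] → 4·2 = 8.
|Parcel B∩Parcel C| = 0 (no overlap).
|Parcel A∩Parcel B∩Parcel C| = 0.
|Parcel A ∪ Parcel B ∪ Parcel C| = 96 − 8 + 0 = 88.00.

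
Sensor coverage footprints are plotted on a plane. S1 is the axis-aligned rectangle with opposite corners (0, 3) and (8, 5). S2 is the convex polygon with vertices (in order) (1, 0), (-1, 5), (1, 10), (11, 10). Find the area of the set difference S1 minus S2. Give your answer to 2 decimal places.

|S1| = 16, |S1∩S2| = 10.
|S1 ∖ S2| = |S1| − |S1∩S2| = 16 − 10 = 6.00.

6.00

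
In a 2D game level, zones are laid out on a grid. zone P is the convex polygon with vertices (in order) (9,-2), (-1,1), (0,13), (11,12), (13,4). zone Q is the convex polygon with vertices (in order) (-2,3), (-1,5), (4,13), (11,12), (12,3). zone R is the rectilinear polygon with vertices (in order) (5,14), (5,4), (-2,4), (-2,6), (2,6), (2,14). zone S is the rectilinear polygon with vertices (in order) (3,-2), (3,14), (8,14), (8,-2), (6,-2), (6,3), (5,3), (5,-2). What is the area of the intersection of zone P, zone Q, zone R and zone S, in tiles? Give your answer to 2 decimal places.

16.75

The intersection is the polygon with vertices (3.785,12.656), (5,12.546), (5,4), (3,4), (3,11.4).
By the shoelace formula its area is 16.75.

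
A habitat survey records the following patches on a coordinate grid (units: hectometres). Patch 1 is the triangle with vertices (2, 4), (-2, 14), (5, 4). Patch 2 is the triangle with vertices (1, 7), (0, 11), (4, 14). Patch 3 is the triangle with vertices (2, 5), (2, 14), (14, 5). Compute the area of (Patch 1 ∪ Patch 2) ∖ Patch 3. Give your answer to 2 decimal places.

|Patch 1 ∪ Patch 2| = 22.0969.
|(Patch 1 ∪ Patch 2) ∩ Patch 3| = 6.5601.
|(Patch 1 ∪ Patch 2) ∖ Patch 3| = 22.0969 − 6.5601 = 15.54.

15.54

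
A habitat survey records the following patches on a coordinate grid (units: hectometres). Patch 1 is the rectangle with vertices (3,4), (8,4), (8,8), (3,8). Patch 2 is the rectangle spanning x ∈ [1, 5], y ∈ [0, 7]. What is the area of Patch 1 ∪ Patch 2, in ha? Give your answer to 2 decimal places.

By inclusion–exclusion:
Individual areas: |Patch 1| = 20, |Patch 2| = 28.
|Patch 1∩Patch 2|: x∈[3,5], y∈[4,7] → 2·3 = 6.
|Patch 1 ∪ Patch 2| = 48 − 6 = 42.00.

42.00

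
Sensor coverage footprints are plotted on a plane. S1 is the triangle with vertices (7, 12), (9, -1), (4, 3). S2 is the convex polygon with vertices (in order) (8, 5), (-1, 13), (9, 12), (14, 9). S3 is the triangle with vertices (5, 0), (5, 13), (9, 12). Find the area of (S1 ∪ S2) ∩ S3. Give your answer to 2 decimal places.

The region (S1 ∪ S2) ∩ S3 is the polygon with vertices (5,2.2), (5,6), (5.429,7.286), (5,7.667), (5,12.4), (9,12), (5.579,1.737).
By the shoelace formula its area is 23.81.

23.81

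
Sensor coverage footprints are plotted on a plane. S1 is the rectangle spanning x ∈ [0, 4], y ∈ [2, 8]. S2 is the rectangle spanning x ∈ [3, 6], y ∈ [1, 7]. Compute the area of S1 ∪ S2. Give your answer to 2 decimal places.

37.00

By inclusion–exclusion:
Individual areas: |S1| = 24, |S2| = 18.
|S1∩S2|: x∈[3,4], y∈[2,7] → 1·5 = 5.
|S1 ∪ S2| = 42 − 5 = 37.00.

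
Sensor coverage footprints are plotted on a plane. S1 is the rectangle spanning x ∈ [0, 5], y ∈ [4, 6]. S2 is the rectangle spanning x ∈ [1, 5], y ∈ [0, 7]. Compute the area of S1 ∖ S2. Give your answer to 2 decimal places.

|S1∩S2|: x∈[1,5], y∈[4,6] → 4·2 = 8.
|S1| = 10.
|S1 ∖ S2| = |S1| − |S1∩S2| = 10 − 8 = 2.00.

2.00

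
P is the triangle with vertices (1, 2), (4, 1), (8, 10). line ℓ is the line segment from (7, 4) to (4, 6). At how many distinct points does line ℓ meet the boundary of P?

2

The segment meets the boundary at (4.316,5.789), (5.714,4.857).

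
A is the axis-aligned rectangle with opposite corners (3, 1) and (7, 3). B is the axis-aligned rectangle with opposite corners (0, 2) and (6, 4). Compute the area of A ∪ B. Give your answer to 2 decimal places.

By inclusion–exclusion:
Individual areas: |A| = 8, |B| = 12.
|A∩B|: x∈[3,6], y∈[2,3] → 3·1 = 3.
|A ∪ B| = 20 − 3 = 17.00.

17.00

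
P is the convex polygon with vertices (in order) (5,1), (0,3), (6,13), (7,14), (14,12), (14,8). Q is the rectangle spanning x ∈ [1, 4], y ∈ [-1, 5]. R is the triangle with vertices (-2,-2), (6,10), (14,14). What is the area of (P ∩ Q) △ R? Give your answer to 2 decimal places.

31.96

|P ∩ Q| = 8.9667.
|(P ∩ Q) ∩ R| = 4.505.
|(P ∩ Q) △ R| = 8.9667 + 32 − 9.01 = 31.96.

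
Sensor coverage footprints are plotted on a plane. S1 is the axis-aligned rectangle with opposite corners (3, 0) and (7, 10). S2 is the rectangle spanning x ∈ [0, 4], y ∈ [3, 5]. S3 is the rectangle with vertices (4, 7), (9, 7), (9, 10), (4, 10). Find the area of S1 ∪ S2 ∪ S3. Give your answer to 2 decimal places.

By inclusion–exclusion:
Individual areas: |S1| = 40, |S2| = 8, |S3| = 15.
|S1∩S2|: x∈[3,4], y∈[3,5] → 1·2 = 2.
|S1∩S3|: x∈[4,7], y∈[7,10] → 3·3 = 9.
|S2∩S3| = 0 (no overlap).
|S1∩S2∩S3| = 0.
|S1 ∪ S2 ∪ S3| = 63 − 11 + 0 = 52.00.

52.00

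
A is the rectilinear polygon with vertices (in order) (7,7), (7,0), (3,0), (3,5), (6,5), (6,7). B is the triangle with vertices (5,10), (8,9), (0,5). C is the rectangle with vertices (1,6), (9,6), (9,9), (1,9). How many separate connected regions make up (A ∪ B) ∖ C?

(A ∪ B) ∖ C splits into 3 disjoint pieces (area 21, area 0.5, area 2).

3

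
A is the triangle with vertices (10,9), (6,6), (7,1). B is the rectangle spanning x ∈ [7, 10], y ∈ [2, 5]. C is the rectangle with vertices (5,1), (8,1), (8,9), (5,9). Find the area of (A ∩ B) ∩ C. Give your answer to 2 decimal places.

2.48

The region (A ∩ B) ∩ C is the polygon with vertices (7,2), (7,5), (8,5), (8,3.667), (7.375,2).
By the shoelace formula its area is 2.48.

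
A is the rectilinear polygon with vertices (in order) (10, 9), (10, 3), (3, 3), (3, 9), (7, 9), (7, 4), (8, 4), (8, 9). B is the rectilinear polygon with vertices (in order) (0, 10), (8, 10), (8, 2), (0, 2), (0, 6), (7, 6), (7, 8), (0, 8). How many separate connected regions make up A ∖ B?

2

A ∖ B splits into 2 disjoint pieces (area 12, area 8).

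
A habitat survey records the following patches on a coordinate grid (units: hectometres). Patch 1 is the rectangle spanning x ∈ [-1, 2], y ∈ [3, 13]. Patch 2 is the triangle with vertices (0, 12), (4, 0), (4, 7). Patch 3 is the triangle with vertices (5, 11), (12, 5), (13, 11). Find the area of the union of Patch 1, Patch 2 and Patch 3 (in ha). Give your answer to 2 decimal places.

64.50

By inclusion–exclusion:
Individual areas: |Patch 1| = 30, |Patch 2| = 14, |Patch 3| = 24.
|Patch 1∩Patch 2| = 3.5.
|Patch 1∩Patch 3| = 0.
|Patch 2∩Patch 3| = 0.
|Patch 1∩Patch 2∩Patch 3| = 0.
|Patch 1 ∪ Patch 2 ∪ Patch 3| = 68 − 3.5 + 0 = 64.50.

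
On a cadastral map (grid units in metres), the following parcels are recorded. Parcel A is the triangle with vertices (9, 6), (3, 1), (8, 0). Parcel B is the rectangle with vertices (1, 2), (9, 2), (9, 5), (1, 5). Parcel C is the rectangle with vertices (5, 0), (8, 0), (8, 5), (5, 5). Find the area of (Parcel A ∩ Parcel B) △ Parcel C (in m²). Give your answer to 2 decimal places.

11.28

|Parcel A ∩ Parcel B| = 7.75.
|(Parcel A ∩ Parcel B) ∩ Parcel C| = 5.7333.
|(Parcel A ∩ Parcel B) △ Parcel C| = 7.75 + 15 − 11.4667 = 11.28.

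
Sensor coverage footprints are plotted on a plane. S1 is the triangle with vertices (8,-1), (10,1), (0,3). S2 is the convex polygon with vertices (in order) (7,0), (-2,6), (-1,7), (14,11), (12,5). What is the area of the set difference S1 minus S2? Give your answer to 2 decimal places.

|S1| = 12, |S1∩S2| = 3.8095.
|S1 ∖ S2| = |S1| − |S1∩S2| = 12 − 3.8095 = 8.19.

8.19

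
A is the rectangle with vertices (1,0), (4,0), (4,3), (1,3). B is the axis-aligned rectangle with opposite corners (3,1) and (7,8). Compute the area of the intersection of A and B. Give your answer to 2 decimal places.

2.00

|A∩B|: x∈[3,4], y∈[1,3] → 1·2 = 2.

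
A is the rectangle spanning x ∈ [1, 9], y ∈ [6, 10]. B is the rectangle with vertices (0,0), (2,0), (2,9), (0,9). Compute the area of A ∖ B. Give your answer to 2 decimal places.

29.00

|A∩B|: x∈[1,2], y∈[6,9] → 1·3 = 3.
|A| = 32.
|A ∖ B| = |A| − |A∩B| = 32 − 3 = 29.00.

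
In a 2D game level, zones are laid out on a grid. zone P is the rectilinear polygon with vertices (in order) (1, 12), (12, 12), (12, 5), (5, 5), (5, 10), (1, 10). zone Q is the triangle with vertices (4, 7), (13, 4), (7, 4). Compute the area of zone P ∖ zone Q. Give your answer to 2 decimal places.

|zone P| = 57, |zone P∩zone Q| = 3.6667.
|zone P ∖ zone Q| = |zone P| − |zone P∩zone Q| = 57 − 3.6667 = 53.33.

53.33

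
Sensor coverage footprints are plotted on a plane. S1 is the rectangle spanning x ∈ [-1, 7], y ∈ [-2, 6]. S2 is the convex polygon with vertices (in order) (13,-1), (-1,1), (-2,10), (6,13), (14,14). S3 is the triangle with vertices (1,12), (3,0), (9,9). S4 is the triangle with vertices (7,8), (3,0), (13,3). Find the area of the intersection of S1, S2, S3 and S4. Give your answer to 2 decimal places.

2.99

The intersection is the polygon with vertices (3.261,0.391), (3.2,0.4), (6,6), (7,6).
By the shoelace formula its area is 2.99.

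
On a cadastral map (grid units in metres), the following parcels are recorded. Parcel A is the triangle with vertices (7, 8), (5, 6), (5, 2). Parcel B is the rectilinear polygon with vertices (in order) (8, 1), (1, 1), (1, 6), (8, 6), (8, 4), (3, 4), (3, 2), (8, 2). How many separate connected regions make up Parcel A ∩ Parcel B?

1

Parcel A ∩ Parcel B is a single connected region.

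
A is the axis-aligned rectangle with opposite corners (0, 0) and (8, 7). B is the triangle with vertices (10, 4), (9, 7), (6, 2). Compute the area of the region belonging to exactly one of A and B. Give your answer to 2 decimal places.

58.33

|A| = 56, |B| = 7, |A∩B| = 2.3333.
|A △ B| = |A| + |B| − 2·|A∩B| = 56 + 7 − 4.6667 = 58.33.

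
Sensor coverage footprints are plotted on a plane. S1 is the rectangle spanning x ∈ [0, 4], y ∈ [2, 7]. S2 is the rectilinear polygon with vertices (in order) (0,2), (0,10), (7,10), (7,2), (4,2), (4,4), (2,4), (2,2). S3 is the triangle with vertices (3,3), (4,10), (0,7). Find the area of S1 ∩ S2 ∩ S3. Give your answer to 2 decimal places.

6.70

The intersection is the polygon with vertices (2.25,4), (0,7), (3.571,7), (3.143,4).
By the shoelace formula its area is 6.70.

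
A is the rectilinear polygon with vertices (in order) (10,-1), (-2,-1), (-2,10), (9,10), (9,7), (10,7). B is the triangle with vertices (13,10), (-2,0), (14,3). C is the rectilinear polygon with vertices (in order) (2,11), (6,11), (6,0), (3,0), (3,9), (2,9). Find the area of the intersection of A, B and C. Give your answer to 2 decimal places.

9.34

The intersection is the polygon with vertices (3,0.938), (3,3.333), (6,5.333), (6,1.5).
By the shoelace formula its area is 9.34.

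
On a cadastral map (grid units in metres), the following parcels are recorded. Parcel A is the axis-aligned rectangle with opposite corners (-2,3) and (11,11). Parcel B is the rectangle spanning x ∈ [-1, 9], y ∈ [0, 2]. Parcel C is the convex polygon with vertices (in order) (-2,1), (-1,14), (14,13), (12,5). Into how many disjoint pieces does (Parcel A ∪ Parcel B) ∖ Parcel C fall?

(Parcel A ∪ Parcel B) ∖ Parcel C splits into 3 disjoint pieces (area 5.1429, area 3.6923, area 19.1071).

3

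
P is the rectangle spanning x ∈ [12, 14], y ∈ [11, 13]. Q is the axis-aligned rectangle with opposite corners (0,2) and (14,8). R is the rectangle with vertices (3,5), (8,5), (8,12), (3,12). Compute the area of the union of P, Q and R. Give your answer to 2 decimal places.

108.00

By inclusion–exclusion:
Individual areas: |P| = 4, |Q| = 84, |R| = 35.
|P∩Q| = 0 (no overlap).
|P∩R| = 0 (no overlap).
|Q∩R|: x∈[3,8], y∈[5,8] → 5·3 = 15.
|P∩Q∩R| = 0.
|P ∪ Q ∪ R| = 123 − 15 + 0 = 108.00.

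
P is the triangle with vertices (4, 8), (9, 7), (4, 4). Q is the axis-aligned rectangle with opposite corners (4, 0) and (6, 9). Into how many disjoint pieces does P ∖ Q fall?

1

P ∖ Q is a single connected region.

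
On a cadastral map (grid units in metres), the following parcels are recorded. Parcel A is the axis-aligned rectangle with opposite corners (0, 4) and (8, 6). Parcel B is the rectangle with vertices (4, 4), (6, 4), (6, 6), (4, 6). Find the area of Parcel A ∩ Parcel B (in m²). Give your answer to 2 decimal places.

4.00

|Parcel A∩Parcel B|: x∈[4,6], y∈[4,6] → 2·2 = 4.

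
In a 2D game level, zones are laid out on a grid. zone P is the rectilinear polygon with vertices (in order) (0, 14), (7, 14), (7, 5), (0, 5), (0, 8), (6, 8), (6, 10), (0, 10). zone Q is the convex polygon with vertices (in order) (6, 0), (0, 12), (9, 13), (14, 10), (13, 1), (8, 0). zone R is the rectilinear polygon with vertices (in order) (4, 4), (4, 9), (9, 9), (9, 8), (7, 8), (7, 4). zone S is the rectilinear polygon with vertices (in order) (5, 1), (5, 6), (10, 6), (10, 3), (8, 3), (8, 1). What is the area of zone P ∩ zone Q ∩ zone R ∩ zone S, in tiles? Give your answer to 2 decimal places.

2.00

The intersection is the polygon with vertices (7,5), (5,5), (5,6), (7,6).
By the shoelace formula its area is 2.00.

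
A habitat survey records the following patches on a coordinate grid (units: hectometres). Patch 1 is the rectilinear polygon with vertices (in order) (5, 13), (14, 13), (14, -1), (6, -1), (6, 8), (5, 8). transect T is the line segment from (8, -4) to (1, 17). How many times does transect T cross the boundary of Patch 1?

2

The segment meets the boundary at (6,2), (7,-1).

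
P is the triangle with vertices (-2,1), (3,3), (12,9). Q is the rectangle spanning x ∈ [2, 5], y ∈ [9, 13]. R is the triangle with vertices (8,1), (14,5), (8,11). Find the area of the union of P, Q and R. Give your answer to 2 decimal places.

47.31

By inclusion–exclusion:
Individual areas: |P| = 6, |Q| = 12, |R| = 30.
|P∩Q| = 0.
|P∩R| = 0.6892.
|Q∩R| = 0.
|P∩Q∩R| = 0.
|P ∪ Q ∪ R| = 48 − 0.6892 + 0 = 47.31.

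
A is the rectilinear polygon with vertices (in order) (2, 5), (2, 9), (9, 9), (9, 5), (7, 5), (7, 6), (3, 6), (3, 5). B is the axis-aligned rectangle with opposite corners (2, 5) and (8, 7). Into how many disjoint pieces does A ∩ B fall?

A ∩ B is a single connected region.

1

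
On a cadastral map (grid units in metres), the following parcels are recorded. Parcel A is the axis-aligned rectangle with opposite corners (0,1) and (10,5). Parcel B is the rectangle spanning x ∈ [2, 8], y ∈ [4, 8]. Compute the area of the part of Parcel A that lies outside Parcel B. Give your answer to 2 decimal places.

34.00

|Parcel A∩Parcel B|: x∈[2,8], y∈[4,5] → 6·1 = 6.
|Parcel A| = 40.
|Parcel A ∖ Parcel B| = |Parcel A| − |Parcel A∩Parcel B| = 40 − 6 = 34.00.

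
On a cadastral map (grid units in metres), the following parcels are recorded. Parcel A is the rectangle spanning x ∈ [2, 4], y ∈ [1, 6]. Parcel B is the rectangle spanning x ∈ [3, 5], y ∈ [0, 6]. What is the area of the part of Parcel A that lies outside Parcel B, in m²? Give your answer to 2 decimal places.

|Parcel A∩Parcel B|: x∈[3,4], y∈[1,6] → 1·5 = 5.
|Parcel A| = 10.
|Parcel A ∖ Parcel B| = |Parcel A| − |Parcel A∩Parcel B| = 10 − 5 = 5.00.

5.00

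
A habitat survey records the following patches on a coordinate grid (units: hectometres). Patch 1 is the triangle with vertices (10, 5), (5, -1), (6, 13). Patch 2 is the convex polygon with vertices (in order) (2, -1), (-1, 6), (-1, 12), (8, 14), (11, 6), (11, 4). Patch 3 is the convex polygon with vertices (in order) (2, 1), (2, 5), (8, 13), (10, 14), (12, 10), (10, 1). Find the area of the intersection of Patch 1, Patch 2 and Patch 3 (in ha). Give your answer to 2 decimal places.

28.54

The intersection is the polygon with vertices (5.6,1), (5.143,1), (5.79,10.053), (6.8,11.4), (10,5), (7.586,2.103).
By the shoelace formula its area is 28.54.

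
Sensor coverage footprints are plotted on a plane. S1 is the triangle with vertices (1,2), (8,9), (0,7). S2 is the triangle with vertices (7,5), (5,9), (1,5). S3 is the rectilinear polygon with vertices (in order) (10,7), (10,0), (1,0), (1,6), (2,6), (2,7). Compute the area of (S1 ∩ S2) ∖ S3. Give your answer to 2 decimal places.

2.50

|S1 ∩ S2| = 8.5.
|(S1 ∩ S2) ∩ S3| = 6.
|(S1 ∩ S2) ∖ S3| = 8.5 − 6 = 2.50.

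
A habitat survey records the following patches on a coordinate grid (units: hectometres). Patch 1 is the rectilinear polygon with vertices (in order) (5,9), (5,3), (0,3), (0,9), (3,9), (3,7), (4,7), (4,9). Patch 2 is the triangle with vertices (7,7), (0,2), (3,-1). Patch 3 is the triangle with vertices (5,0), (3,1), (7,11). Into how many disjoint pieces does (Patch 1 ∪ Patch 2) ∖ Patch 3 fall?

2

(Patch 1 ∪ Patch 2) ∖ Patch 3 splits into 2 disjoint pieces (area 0.6141, area 34.6).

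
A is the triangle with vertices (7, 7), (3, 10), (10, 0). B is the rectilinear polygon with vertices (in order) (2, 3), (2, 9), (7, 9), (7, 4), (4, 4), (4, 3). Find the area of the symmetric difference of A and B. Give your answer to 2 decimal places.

26.28

|A| = 9.5, |B| = 27, |A∩B| = 5.1119.
|A △ B| = |A| + |B| − 2·|A∩B| = 9.5 + 27 − 10.2238 = 26.28.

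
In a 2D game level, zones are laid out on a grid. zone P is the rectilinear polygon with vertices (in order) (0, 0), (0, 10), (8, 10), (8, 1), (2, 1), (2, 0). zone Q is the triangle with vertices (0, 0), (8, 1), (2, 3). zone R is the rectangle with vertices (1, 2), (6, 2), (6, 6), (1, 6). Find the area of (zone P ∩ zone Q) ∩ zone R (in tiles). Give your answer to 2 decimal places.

1.83

The region (zone P ∩ zone Q) ∩ zone R is the polygon with vertices (2,3), (5,2), (1.333,2).
By the shoelace formula its area is 1.83.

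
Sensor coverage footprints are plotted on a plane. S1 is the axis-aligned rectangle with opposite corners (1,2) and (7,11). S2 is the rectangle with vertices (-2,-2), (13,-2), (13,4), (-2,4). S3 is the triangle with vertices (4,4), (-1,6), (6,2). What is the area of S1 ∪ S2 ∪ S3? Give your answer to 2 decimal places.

By inclusion–exclusion:
Individual areas: |S1| = 54, |S2| = 90, |S3| = 3.
|S1∩S2|: x∈[1,7], y∈[2,4] → 6·2 = 12.
|S1∩S3| = 2.6571.
|S2∩S3| = 1.5.
|S1∩S2∩S3| = 1.5.
|S1 ∪ S2 ∪ S3| = 147 − 16.1571 + 1.5 = 132.34.

132.34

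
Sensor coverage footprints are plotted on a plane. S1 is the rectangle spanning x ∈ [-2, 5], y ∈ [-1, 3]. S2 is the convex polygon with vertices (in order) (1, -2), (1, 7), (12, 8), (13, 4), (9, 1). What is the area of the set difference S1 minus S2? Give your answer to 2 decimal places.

12.33

|S1| = 28, |S1∩S2| = 15.6667.
|S1 ∖ S2| = |S1| − |S1∩S2| = 28 − 15.6667 = 12.33.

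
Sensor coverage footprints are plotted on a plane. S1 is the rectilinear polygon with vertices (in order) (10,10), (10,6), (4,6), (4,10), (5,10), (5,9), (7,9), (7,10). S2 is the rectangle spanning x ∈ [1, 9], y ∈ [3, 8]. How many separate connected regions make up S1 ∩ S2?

S1 ∩ S2 is a single connected region.

1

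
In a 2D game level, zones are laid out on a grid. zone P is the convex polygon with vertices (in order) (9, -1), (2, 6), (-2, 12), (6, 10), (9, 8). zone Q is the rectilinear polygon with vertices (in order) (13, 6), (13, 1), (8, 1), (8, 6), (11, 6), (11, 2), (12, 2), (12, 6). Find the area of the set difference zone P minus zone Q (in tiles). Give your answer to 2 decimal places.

|zone P| = 61.5, |zone P∩zone Q| = 5.
|zone P ∖ zone Q| = |zone P| − |zone P∩zone Q| = 61.5 − 5 = 56.50.

56.50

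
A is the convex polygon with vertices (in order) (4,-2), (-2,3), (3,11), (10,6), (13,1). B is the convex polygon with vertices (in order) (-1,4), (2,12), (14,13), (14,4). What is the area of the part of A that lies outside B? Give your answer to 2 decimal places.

58.77

|A| = 106.5, |A∩B| = 47.7313.
|A ∖ B| = |A| − |A∩B| = 106.5 − 47.7313 = 58.77.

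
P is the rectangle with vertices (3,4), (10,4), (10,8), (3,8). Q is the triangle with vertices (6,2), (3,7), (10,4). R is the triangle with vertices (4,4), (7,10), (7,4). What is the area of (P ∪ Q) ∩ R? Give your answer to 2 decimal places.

The region (P ∪ Q) ∩ R is the polygon with vertices (7,8), (7,4), (4.8,4), (4,4), (6,8).
By the shoelace formula its area is 8.00.

8.00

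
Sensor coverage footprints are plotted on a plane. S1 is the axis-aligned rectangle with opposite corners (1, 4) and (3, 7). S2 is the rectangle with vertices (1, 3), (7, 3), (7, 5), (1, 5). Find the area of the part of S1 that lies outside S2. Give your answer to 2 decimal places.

4.00

|S1∩S2|: x∈[1,3], y∈[4,5] → 2·1 = 2.
|S1| = 6.
|S1 ∖ S2| = |S1| − |S1∩S2| = 6 − 2 = 4.00.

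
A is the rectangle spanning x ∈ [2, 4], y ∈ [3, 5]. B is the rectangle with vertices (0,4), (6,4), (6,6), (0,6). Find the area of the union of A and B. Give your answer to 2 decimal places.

By inclusion–exclusion:
Individual areas: |A| = 4, |B| = 12.
|A∩B|: x∈[2,4], y∈[4,5] → 2·1 = 2.
|A ∪ B| = 16 − 2 = 14.00.

14.00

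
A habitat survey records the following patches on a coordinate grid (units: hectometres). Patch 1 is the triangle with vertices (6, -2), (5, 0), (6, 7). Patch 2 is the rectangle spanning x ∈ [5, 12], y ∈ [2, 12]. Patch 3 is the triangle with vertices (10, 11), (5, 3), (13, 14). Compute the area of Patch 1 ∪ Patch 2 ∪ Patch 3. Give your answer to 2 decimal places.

By inclusion–exclusion:
Individual areas: |Patch 1| = 4.5, |Patch 2| = 70, |Patch 3| = 4.5.
|Patch 1∩Patch 2| = 1.7857.
|Patch 1∩Patch 3| = 0.0792.
|Patch 2∩Patch 3| = 3.9545.
|Patch 1∩Patch 2∩Patch 3| = 0.0792.
|Patch 1 ∪ Patch 2 ∪ Patch 3| = 79 − 5.8194 + 0.0792 = 73.26.

73.26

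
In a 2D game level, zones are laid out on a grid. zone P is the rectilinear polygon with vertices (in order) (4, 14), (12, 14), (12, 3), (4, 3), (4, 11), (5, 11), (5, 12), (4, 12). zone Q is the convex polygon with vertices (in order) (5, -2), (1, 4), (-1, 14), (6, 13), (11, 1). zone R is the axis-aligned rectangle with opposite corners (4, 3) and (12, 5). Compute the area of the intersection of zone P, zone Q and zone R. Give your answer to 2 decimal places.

11.50

The intersection is the polygon with vertices (4,5), (9.333,5), (10.167,3), (4,3).
By the shoelace formula its area is 11.50.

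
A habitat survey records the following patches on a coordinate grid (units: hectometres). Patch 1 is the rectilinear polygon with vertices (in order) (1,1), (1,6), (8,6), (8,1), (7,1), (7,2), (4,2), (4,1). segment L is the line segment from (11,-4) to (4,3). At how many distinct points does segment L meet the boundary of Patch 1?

The segment meets the boundary at (5,2).

1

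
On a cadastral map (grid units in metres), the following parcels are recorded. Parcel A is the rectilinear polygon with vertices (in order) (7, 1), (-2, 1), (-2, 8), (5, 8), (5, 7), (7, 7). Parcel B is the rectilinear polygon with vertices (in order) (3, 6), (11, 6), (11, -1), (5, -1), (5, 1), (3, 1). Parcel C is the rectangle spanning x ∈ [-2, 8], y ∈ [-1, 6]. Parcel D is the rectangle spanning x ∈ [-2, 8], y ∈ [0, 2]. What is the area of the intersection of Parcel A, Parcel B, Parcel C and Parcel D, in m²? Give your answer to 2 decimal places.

The intersection is the polygon with vertices (3,2), (7,2), (7,1), (5,1), (3,1).
By the shoelace formula its area is 4.00.

4.00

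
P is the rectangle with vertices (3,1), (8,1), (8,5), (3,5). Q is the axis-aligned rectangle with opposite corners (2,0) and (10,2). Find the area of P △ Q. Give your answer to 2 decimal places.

26.00

|P∩Q|: x∈[3,8], y∈[1,2] → 5·1 = 5.
|P △ Q| = |P| + |Q| − 2·|P∩Q| = 20 + 16 − 10 = 26.00.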